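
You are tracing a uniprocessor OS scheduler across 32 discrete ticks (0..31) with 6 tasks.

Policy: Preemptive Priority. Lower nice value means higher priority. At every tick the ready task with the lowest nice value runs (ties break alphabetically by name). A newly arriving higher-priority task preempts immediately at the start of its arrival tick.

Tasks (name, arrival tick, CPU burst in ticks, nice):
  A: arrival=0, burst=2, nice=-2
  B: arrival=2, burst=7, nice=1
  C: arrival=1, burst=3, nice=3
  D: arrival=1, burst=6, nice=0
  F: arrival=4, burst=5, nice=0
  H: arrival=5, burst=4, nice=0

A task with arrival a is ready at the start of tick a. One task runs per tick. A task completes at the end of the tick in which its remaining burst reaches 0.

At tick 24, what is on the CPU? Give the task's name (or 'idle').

running at tick 24 = C

t=0: ready={A} → run A
t=1: ready={A,C,D} → run A
t=2: ready={B,C,D} → run D
t=3: ready={B,C,D} → run D
t=4: ready={B,C,D,F} → run D
t=5: ready={B,C,D,F,H} → run D
t=6: ready={B,C,D,F,H} → run D
t=7: ready={B,C,D,F,H} → run D
t=8: ready={B,C,F,H} → run F
t=9: ready={B,C,F,H} → run F
t=10: ready={B,C,F,H} → run F
t=11: ready={B,C,F,H} → run F
t=12: ready={B,C,F,H} → run F
t=13: ready={B,C,H} → run H
t=14: ready={B,C,H} → run H
t=15: ready={B,C,H} → run H
t=16: ready={B,C,H} → run H
t=17: ready={B,C} → run B
t=18: ready={B,C} → run B
t=19: ready={B,C} → run B
t=20: ready={B,C} → run B
t=21: ready={B,C} → run B
t=22: ready={B,C} → run B
t=23: ready={B,C} → run B
t=24: ready={C} → run C
t=25: ready={C} → run C
t=26: ready={C} → run C
t=27: (idle)
t=28: (idle)
t=29: (idle)
t=30: (idle)
t=31: (idle)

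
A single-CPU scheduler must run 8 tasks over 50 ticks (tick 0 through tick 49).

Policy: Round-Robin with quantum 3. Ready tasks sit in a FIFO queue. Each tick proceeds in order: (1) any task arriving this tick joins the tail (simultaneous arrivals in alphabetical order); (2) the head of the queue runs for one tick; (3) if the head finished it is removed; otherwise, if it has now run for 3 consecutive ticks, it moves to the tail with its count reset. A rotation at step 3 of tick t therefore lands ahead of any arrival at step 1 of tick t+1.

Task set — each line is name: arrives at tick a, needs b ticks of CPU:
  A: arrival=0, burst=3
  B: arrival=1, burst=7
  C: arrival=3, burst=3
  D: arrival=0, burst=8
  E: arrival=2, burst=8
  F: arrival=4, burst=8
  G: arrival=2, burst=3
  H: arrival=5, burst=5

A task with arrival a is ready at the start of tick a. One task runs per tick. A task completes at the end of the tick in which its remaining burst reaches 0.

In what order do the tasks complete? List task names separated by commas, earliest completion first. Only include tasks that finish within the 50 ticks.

completion order = A, G, C, H, D, B, E, F

t=0: queue=[A,D] q_used=0 → run A
t=1: queue=[A,D,B] q_used=1 → run A
t=2: queue=[A,D,B,E,G] q_used=2 → run A
t=3: queue=[D,B,E,G,C] q_used=0 → run D
t=4: queue=[D,B,E,G,C,F] q_used=1 → run D
t=5: queue=[D,B,E,G,C,F,H] q_used=2 → run D
t=6: queue=[B,E,G,C,F,H,D] q_used=0 → run B
t=7: queue=[B,E,G,C,F,H,D] q_used=1 → run B
t=8: queue=[B,E,G,C,F,H,D] q_used=2 → run B
t=9: queue=[E,G,C,F,H,D,B] q_used=0 → run E
t=10: queue=[E,G,C,F,H,D,B] q_used=1 → run E
t=11: queue=[E,G,C,F,H,D,B] q_used=2 → run E
t=12: queue=[G,C,F,H,D,B,E] q_used=0 → run G
t=13: queue=[G,C,F,H,D,B,E] q_used=1 → run G
t=14: queue=[G,C,F,H,D,B,E] q_used=2 → run G
t=15: queue=[C,F,H,D,B,E] q_used=0 → run C
t=16: queue=[C,F,H,D,B,E] q_used=1 → run C
t=17: queue=[C,F,H,D,B,E] q_used=2 → run C
t=18: queue=[F,H,D,B,E] q_used=0 → run F
t=19: queue=[F,H,D,B,E] q_used=1 → run F
t=20: queue=[F,H,D,B,E] q_used=2 → run F
t=21: queue=[H,D,B,E,F] q_used=0 → run H
t=22: queue=[H,D,B,E,F] q_used=1 → run H
t=23: queue=[H,D,B,E,F] q_used=2 → run H
t=24: queue=[D,B,E,F,H] q_used=0 → run D
t=25: queue=[D,B,E,F,H] q_used=1 → run D
t=26: queue=[D,B,E,F,H] q_used=2 → run D
t=27: queue=[B,E,F,H,D] q_used=0 → run B
t=28: queue=[B,E,F,H,D] q_used=1 → run B
t=29: queue=[B,E,F,H,D] q_used=2 → run B
t=30: queue=[E,F,H,D,B] q_used=0 → run E
t=31: queue=[E,F,H,D,B] q_used=1 → run E
t=32: queue=[E,F,H,D,B] q_used=2 → run E
t=33: queue=[F,H,D,B,E] q_used=0 → run F
t=34: queue=[F,H,D,B,E] q_used=1 → run F
t=35: queue=[F,H,D,B,E] q_used=2 → run F
t=36: queue=[H,D,B,E,F] q_used=0 → run H
t=37: queue=[H,D,B,E,F] q_used=1 → run H
t=38: queue=[D,B,E,F] q_used=0 → run D
t=39: queue=[D,B,E,F] q_used=1 → run D
t=40: queue=[B,E,F] q_used=0 → run B
t=41: queue=[E,F] q_used=0 → run E
t=42: queue=[E,F] q_used=1 → run E
t=43: queue=[F] q_used=0 → run F
t=44: queue=[F] q_used=1 → run F
t=45: (idle)
t=46: (idle)
t=47: (idle)
t=48: (idle)
t=49: (idle)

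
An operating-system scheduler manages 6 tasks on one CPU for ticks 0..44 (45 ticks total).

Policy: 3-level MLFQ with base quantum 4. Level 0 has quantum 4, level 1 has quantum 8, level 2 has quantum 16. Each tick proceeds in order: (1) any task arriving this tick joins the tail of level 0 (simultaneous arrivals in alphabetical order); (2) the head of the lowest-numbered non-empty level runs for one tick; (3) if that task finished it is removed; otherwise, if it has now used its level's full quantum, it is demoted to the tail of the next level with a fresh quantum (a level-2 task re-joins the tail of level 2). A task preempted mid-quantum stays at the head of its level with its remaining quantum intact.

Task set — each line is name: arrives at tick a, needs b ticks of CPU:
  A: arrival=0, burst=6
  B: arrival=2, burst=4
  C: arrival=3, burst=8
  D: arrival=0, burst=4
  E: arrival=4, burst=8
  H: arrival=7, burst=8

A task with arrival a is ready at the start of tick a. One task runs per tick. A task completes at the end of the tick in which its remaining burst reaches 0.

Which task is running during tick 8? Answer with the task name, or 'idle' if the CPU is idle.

running at tick 8 = B

t=0: L0/L1/L2 = AD/-/- → run A
t=1: L0/L1/L2 = AD/-/- → run A
t=2: L0/L1/L2 = ADB/-/- → run A
t=3: L0/L1/L2 = ADBC/-/- → run A
t=4: L0/L1/L2 = DBCE/A/- → run D
t=5: L0/L1/L2 = DBCE/A/- → run D
t=6: L0/L1/L2 = DBCE/A/- → run D
t=7: L0/L1/L2 = DBCEH/A/- → run D
t=8: L0/L1/L2 = BCEH/A/- → run B
t=9: L0/L1/L2 = BCEH/A/- → run B
t=10: L0/L1/L2 = BCEH/A/- → run B
t=11: L0/L1/L2 = BCEH/A/- → run B
t=12: L0/L1/L2 = CEH/A/- → run C
t=13: L0/L1/L2 = CEH/A/- → run C
t=14: L0/L1/L2 = CEH/A/- → run C
t=15: L0/L1/L2 = CEH/A/- → run C
t=16: L0/L1/L2 = EH/AC/- → run E
t=17: L0/L1/L2 = EH/AC/- → run E
t=18: L0/L1/L2 = EH/AC/- → run E
t=19: L0/L1/L2 = EH/AC/- → run E
t=20: L0/L1/L2 = H/ACE/- → run H
t=21: L0/L1/L2 = H/ACE/- → run H
t=22: L0/L1/L2 = H/ACE/- → run H
t=23: L0/L1/L2 = H/ACE/- → run H
t=24: L0/L1/L2 = -/ACEH/- → run A
t=25: L0/L1/L2 = -/ACEH/- → run A
t=26: L0/L1/L2 = -/CEH/- → run C
t=27: L0/L1/L2 = -/CEH/- → run C
t=28: L0/L1/L2 = -/CEH/- → run C
t=29: L0/L1/L2 = -/CEH/- → run C
t=30: L0/L1/L2 = -/EH/- → run E
t=31: L0/L1/L2 = -/EH/- → run E
t=32: L0/L1/L2 = -/EH/- → run E
t=33: L0/L1/L2 = -/EH/- → run E
t=34: L0/L1/L2 = -/H/- → run H
t=35: L0/L1/L2 = -/H/- → run H
t=36: L0/L1/L2 = -/H/- → run H
t=37: L0/L1/L2 = -/H/- → run H
t=38: (idle)
t=39: (idle)
t=40: (idle)
t=41: (idle)
t=42: (idle)
t=43: (idle)
t=44: (idle)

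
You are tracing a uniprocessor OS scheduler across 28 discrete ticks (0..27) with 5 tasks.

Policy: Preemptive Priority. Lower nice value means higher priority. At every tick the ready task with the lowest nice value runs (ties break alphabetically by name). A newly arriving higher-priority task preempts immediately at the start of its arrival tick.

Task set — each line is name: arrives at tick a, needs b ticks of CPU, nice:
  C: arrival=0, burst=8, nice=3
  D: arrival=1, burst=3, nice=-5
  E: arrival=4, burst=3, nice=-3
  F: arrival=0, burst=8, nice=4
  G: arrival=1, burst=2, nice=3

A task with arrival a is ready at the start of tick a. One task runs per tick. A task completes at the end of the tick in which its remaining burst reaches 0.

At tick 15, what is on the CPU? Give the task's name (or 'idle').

running at tick 15 = G

t=0: ready={C,F} → run C
t=1: ready={C,D,F,G} → run D
t=2: ready={C,D,F,G} → run D
t=3: ready={C,D,F,G} → run D
t=4: ready={C,E,F,G} → run E
t=5: ready={C,E,F,G} → run E
t=6: ready={C,E,F,G} → run E
t=7: ready={C,F,G} → run C
t=8: ready={C,F,G} → run C
t=9: ready={C,F,G} → run C
t=10: ready={C,F,G} → run C
t=11: ready={C,F,G} → run C
t=12: ready={C,F,G} → run C
t=13: ready={C,F,G} → run C
t=14: ready={F,G} → run G
t=15: ready={F,G} → run G
t=16: ready={F} → run F
t=17: ready={F} → run F
t=18: ready={F} → run F
t=19: ready={F} → run F
t=20: ready={F} → run F
t=21: ready={F} → run F
t=22: ready={F} → run F
t=23: ready={F} → run F
t=24: (idle)
t=25: (idle)
t=26: (idle)
t=27: (idle)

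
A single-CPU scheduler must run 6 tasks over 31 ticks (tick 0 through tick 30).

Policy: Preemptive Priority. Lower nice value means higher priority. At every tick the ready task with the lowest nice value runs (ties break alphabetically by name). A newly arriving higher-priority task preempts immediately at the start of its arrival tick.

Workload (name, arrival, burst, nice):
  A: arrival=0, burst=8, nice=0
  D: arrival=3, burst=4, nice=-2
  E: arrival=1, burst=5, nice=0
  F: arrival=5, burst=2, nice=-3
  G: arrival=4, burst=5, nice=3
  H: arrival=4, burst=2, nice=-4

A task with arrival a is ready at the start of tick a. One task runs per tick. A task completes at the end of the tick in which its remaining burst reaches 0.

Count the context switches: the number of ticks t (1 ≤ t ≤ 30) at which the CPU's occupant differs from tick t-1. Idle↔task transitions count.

t=0: ready={A} → run A
t=1: ready={A,E} → run A
t=2: ready={A,E} → run A
t=3: ready={A,D,E} → run D
t=4: ready={A,D,E,G,H} → run H
t=5: ready={A,D,E,F,G,H} → run H
t=6: ready={A,D,E,F,G} → run F
t=7: ready={A,D,E,F,G} → run F
t=8: ready={A,D,E,G} → run D
t=9: ready={A,D,E,G} → run D
t=10: ready={A,D,E,G} → run D
t=11: ready={A,E,G} → run A
t=12: ready={A,E,G} → run A
t=13: ready={A,E,G} → run A
t=14: ready={A,E,G} → run A
t=15: ready={A,E,G} → run A
t=16: ready={E,G} → run E
t=17: ready={E,G} → run E
t=18: ready={E,G} → run E
t=19: ready={E,G} → run E
t=20: ready={E,G} → run E
t=21: ready={G} → run G
t=22: ready={G} → run G
t=23: ready={G} → run G
t=24: ready={G} → run G
t=25: ready={G} → run G
t=26: (idle)
t=27: (idle)
t=28: (idle)
t=29: (idle)
t=30: (idle)

context switches = 8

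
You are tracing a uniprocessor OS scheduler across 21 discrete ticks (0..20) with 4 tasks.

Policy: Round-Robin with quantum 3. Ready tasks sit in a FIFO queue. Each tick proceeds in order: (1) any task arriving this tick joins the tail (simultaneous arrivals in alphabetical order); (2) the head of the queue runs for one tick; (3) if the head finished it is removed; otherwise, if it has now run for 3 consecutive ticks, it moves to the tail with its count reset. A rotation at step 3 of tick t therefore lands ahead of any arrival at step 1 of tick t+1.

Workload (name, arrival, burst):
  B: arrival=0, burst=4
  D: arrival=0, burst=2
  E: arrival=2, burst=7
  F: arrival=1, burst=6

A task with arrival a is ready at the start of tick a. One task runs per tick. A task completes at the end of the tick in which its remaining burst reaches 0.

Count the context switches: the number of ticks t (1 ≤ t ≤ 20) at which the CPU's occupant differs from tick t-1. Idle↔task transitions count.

context switches = 7

t=0: queue=[B,D] q_used=0 → run B
t=1: queue=[B,D,F] q_used=1 → run B
t=2: queue=[B,D,F,E] q_used=2 → run B
t=3: queue=[D,F,E,B] q_used=0 → run D
t=4: queue=[D,F,E,B] q_used=1 → run D
t=5: queue=[F,E,B] q_used=0 → run F
t=6: queue=[F,E,B] q_used=1 → run F
t=7: queue=[F,E,B] q_used=2 → run F
t=8: queue=[E,B,F] q_used=0 → run E
t=9: queue=[E,B,F] q_used=1 → run E
t=10: queue=[E,B,F] q_used=2 → run E
t=11: queue=[B,F,E] q_used=0 → run B
t=12: queue=[F,E] q_used=0 → run F
t=13: queue=[F,E] q_used=1 → run F
t=14: queue=[F,E] q_used=2 → run F
t=15: queue=[E] q_used=0 → run E
t=16: queue=[E] q_used=1 → run E
t=17: queue=[E] q_used=2 → run E
t=18: queue=[E] q_used=0 → run E
t=19: (idle)
t=20: (idle)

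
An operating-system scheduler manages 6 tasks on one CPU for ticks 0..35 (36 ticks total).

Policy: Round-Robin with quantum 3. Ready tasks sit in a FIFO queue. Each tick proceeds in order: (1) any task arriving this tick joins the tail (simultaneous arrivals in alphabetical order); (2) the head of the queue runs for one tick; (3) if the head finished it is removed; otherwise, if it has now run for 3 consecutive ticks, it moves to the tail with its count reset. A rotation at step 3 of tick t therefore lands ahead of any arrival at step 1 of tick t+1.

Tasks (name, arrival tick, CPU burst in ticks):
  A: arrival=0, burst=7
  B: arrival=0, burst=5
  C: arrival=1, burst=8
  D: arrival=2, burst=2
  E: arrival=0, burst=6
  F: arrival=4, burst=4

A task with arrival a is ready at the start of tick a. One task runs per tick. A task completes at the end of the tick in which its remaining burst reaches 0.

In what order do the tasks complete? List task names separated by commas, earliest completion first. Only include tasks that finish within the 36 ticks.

completion order = D, B, E, A, F, C

t=0: queue=[A,B,E] q_used=0 → run A
t=1: queue=[A,B,E,C] q_used=1 → run A
t=2: queue=[A,B,E,C,D] q_used=2 → run A
t=3: queue=[B,E,C,D,A] q_used=0 → run B
t=4: queue=[B,E,C,D,A,F] q_used=1 → run B
t=5: queue=[B,E,C,D,A,F] q_used=2 → run B
t=6: queue=[E,C,D,A,F,B] q_used=0 → run E
t=7: queue=[E,C,D,A,F,B] q_used=1 → run E
t=8: queue=[E,C,D,A,F,B] q_used=2 → run E
t=9: queue=[C,D,A,F,B,E] q_used=0 → run C
t=10: queue=[C,D,A,F,B,E] q_used=1 → run C
t=11: queue=[C,D,A,F,B,E] q_used=2 → run C
t=12: queue=[D,A,F,B,E,C] q_used=0 → run D
t=13: queue=[D,A,F,B,E,C] q_used=1 → run D
t=14: queue=[A,F,B,E,C] q_used=0 → run A
t=15: queue=[A,F,B,E,C] q_used=1 → run A
t=16: queue=[A,F,B,E,C] q_used=2 → run A
t=17: queue=[F,B,E,C,A] q_used=0 → run F
t=18: queue=[F,B,E,C,A] q_used=1 → run F
t=19: queue=[F,B,E,C,A] q_used=2 → run F
t=20: queue=[B,E,C,A,F] q_used=0 → run B
t=21: queue=[B,E,C,A,F] q_used=1 → run B
t=22: queue=[E,C,A,F] q_used=0 → run E
t=23: queue=[E,C,A,F] q_used=1 → run E
t=24: queue=[E,C,A,F] q_used=2 → run E
t=25: queue=[C,A,F] q_used=0 → run C
t=26: queue=[C,A,F] q_used=1 → run C
t=27: queue=[C,A,F] q_used=2 → run C
t=28: queue=[A,F,C] q_used=0 → run A
t=29: queue=[F,C] q_used=0 → run F
t=30: queue=[C] q_used=0 → run C
t=31: queue=[C] q_used=1 → run C
t=32: (idle)
t=33: (idle)
t=34: (idle)
t=35: (idle)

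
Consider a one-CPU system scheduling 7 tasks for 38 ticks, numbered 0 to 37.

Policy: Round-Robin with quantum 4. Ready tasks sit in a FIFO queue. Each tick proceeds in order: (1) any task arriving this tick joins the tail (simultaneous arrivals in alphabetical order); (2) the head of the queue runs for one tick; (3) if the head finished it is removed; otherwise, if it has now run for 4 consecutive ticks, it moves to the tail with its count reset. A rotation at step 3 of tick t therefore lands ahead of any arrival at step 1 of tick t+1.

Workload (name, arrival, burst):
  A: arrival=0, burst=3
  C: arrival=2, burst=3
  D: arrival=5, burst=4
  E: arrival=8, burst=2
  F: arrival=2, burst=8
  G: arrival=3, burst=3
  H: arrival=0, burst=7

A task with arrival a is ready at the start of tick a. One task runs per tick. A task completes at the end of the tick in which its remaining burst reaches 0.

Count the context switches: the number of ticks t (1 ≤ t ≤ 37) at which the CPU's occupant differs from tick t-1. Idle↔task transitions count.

t=0: queue=[A,H] q_used=0 → run A
t=1: queue=[A,H] q_used=1 → run A
t=2: queue=[A,H,C,F] q_used=2 → run A
t=3: queue=[H,C,F,G] q_used=0 → run H
t=4: queue=[H,C,F,G] q_used=1 → run H
t=5: queue=[H,C,F,G,D] q_used=2 → run H
t=6: queue=[H,C,F,G,D] q_used=3 → run H
t=7: queue=[C,F,G,D,H] q_used=0 → run C
t=8: queue=[C,F,G,D,H,E] q_used=1 → run C
t=9: queue=[C,F,G,D,H,E] q_used=2 → run C
t=10: queue=[F,G,D,H,E] q_used=0 → run F
t=11: queue=[F,G,D,H,E] q_used=1 → run F
t=12: queue=[F,G,D,H,E] q_used=2 → run F
t=13: queue=[F,G,D,H,E] q_used=3 → run F
t=14: queue=[G,D,H,E,F] q_used=0 → run G
t=15: queue=[G,D,H,E,F] q_used=1 → run G
t=16: queue=[G,D,H,E,F] q_used=2 → run G
t=17: queue=[D,H,E,F] q_used=0 → run D
t=18: queue=[D,H,E,F] q_used=1 → run D
t=19: queue=[D,H,E,F] q_used=2 → run D
t=20: queue=[D,H,E,F] q_used=3 → run D
t=21: queue=[H,E,F] q_used=0 → run H
t=22: queue=[H,E,F] q_used=1 → run H
t=23: queue=[H,E,F] q_used=2 → run H
t=24: queue=[E,F] q_used=0 → run E
t=25: queue=[E,F] q_used=1 → run E
t=26: queue=[F] q_used=0 → run F
t=27: queue=[F] q_used=1 → run F
t=28: queue=[F] q_used=2 → run F
t=29: queue=[F] q_used=3 → run F
t=30: (idle)
t=31: (idle)
t=32: (idle)
t=33: (idle)
t=34: (idle)
t=35: (idle)
t=36: (idle)
t=37: (idle)

context switches = 9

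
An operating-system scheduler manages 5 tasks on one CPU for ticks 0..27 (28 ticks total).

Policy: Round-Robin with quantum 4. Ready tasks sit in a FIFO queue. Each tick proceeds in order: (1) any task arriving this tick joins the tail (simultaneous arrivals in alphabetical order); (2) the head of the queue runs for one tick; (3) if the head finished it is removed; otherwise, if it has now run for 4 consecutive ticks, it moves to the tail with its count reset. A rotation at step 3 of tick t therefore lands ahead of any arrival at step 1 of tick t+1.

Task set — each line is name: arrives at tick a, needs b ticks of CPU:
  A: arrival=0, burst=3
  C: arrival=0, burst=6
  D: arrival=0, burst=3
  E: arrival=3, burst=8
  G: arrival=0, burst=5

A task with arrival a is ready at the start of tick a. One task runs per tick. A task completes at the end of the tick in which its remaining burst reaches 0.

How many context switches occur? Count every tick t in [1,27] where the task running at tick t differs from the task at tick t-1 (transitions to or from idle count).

context switches = 8

t=0: queue=[A,C,D,G] q_used=0 → run A
t=1: queue=[A,C,D,G] q_used=1 → run A
t=2: queue=[A,C,D,G] q_used=2 → run A
t=3: queue=[C,D,G,E] q_used=0 → run C
t=4: queue=[C,D,G,E] q_used=1 → run C
t=5: queue=[C,D,G,E] q_used=2 → run C
t=6: queue=[C,D,G,E] q_used=3 → run C
t=7: queue=[D,G,E,C] q_used=0 → run D
t=8: queue=[D,G,E,C] q_used=1 → run D
t=9: queue=[D,G,E,C] q_used=2 → run D
t=10: queue=[G,E,C] q_used=0 → run G
t=11: queue=[G,E,C] q_used=1 → run G
t=12: queue=[G,E,C] q_used=2 → run G
t=13: queue=[G,E,C] q_used=3 → run G
t=14: queue=[E,C,G] q_used=0 → run E
t=15: queue=[E,C,G] q_used=1 → run E
t=16: queue=[E,C,G] q_used=2 → run E
t=17: queue=[E,C,G] q_used=3 → run E
t=18: queue=[C,G,E] q_used=0 → run C
t=19: queue=[C,G,E] q_used=1 → run C
t=20: queue=[G,E] q_used=0 → run G
t=21: queue=[E] q_used=0 → run E
t=22: queue=[E] q_used=1 → run E
t=23: queue=[E] q_used=2 → run E
t=24: queue=[E] q_used=3 → run E
t=25: (idle)
t=26: (idle)
t=27: (idle)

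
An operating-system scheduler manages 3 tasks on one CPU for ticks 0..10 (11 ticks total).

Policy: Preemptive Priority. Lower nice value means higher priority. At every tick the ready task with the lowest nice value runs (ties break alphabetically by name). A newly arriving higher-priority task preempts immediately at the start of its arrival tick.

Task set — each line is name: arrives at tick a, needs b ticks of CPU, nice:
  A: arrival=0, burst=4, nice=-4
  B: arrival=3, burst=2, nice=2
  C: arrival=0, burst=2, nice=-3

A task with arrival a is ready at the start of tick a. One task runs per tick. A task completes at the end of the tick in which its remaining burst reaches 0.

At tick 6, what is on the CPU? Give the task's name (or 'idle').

running at tick 6 = B

t=0: ready={A,C} → run A
t=1: ready={A,C} → run A
t=2: ready={A,C} → run A
t=3: ready={A,B,C} → run A
t=4: ready={B,C} → run C
t=5: ready={B,C} → run C
t=6: ready={B} → run B
t=7: ready={B} → run B
t=8: (idle)
t=9: (idle)
t=10: (idle)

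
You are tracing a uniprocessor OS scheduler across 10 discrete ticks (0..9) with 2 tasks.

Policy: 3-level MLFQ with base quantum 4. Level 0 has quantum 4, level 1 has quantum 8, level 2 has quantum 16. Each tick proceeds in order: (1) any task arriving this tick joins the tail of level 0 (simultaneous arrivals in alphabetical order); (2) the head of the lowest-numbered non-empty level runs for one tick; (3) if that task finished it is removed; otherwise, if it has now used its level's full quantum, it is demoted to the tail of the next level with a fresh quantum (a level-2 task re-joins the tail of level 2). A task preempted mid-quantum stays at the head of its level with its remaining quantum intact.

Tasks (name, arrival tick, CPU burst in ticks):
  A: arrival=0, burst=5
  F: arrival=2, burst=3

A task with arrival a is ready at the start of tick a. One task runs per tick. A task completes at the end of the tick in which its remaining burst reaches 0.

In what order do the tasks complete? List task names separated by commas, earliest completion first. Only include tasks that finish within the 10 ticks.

t=0: L0/L1/L2 = A/-/- → run A
t=1: L0/L1/L2 = A/-/- → run A
t=2: L0/L1/L2 = AF/-/- → run A
t=3: L0/L1/L2 = AF/-/- → run A
t=4: L0/L1/L2 = F/A/- → run F
t=5: L0/L1/L2 = F/A/- → run F
t=6: L0/L1/L2 = F/A/- → run F
t=7: L0/L1/L2 = -/A/- → run A
t=8: (idle)
t=9: (idle)

completion order = F, A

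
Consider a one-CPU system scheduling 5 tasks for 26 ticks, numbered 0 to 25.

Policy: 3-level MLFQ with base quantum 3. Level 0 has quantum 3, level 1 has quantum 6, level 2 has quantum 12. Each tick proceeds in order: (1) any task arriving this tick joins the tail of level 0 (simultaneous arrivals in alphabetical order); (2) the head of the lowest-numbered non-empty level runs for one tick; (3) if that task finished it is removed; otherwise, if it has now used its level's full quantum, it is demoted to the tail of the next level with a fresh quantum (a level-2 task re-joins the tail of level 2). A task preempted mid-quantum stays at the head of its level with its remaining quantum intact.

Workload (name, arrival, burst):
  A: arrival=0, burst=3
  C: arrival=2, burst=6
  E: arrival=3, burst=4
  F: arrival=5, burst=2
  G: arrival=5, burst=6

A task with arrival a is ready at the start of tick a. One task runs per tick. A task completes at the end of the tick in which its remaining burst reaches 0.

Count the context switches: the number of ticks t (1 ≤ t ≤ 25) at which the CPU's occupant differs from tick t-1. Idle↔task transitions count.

context switches = 8

t=0: L0/L1/L2 = A/-/- → run A
t=1: L0/L1/L2 = A/-/- → run A
t=2: L0/L1/L2 = AC/-/- → run A
t=3: L0/L1/L2 = CE/-/- → run C
t=4: L0/L1/L2 = CE/-/- → run C
t=5: L0/L1/L2 = CEFG/-/- → run C
t=6: L0/L1/L2 = EFG/C/- → run E
t=7: L0/L1/L2 = EFG/C/- → run E
t=8: L0/L1/L2 = EFG/C/- → run E
t=9: L0/L1/L2 = FG/CE/- → run F
t=10: L0/L1/L2 = FG/CE/- → run F
t=11: L0/L1/L2 = G/CE/- → run G
t=12: L0/L1/L2 = G/CE/- → run G
t=13: L0/L1/L2 = G/CE/- → run G
t=14: L0/L1/L2 = -/CEG/- → run C
t=15: L0/L1/L2 = -/CEG/- → run C
t=16: L0/L1/L2 = -/CEG/- → run C
t=17: L0/L1/L2 = -/EG/- → run E
t=18: L0/L1/L2 = -/G/- → run G
t=19: L0/L1/L2 = -/G/- → run G
t=20: L0/L1/L2 = -/G/- → run G
t=21: (idle)
t=22: (idle)
t=23: (idle)
t=24: (idle)
t=25: (idle)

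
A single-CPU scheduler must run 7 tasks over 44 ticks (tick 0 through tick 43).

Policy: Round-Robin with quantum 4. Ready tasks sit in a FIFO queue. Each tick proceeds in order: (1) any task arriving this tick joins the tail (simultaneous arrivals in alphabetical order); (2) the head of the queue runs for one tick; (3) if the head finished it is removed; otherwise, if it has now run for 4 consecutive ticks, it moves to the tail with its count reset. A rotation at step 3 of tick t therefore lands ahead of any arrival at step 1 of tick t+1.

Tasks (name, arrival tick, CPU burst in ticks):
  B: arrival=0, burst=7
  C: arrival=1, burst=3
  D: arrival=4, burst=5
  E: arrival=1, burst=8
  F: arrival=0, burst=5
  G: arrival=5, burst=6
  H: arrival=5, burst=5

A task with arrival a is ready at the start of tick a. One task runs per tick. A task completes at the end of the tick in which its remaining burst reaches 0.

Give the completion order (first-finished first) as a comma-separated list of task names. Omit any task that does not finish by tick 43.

t=0: queue=[B,F] q_used=0 → run B
t=1: queue=[B,F,C,E] q_used=1 → run B
t=2: queue=[B,F,C,E] q_used=2 → run B
t=3: queue=[B,F,C,E] q_used=3 → run B
t=4: queue=[F,C,E,B,D] q_used=0 → run F
t=5: queue=[F,C,E,B,D,G,H] q_used=1 → run F
t=6: queue=[F,C,E,B,D,G,H] q_used=2 → run F
t=7: queue=[F,C,E,B,D,G,H] q_used=3 → run F
t=8: queue=[C,E,B,D,G,H,F] q_used=0 → run C
t=9: queue=[C,E,B,D,G,H,F] q_used=1 → run C
t=10: queue=[C,E,B,D,G,H,F] q_used=2 → run C
t=11: queue=[E,B,D,G,H,F] q_used=0 → run E
t=12: queue=[E,B,D,G,H,F] q_used=1 → run E
t=13: queue=[E,B,D,G,H,F] q_used=2 → run E
t=14: queue=[E,B,D,G,H,F] q_used=3 → run E
t=15: queue=[B,D,G,H,F,E] q_used=0 → run B
t=16: queue=[B,D,G,H,F,E] q_used=1 → run B
t=17: queue=[B,D,G,H,F,E] q_used=2 → run B
t=18: queue=[D,G,H,F,E] q_used=0 → run D
t=19: queue=[D,G,H,F,E] q_used=1 → run D
t=20: queue=[D,G,H,F,E] q_used=2 → run D
t=21: queue=[D,G,H,F,E] q_used=3 → run D
t=22: queue=[G,H,F,E,D] q_used=0 → run G
t=23: queue=[G,H,F,E,D] q_used=1 → run G
t=24: queue=[G,H,F,E,D] q_used=2 → run G
t=25: queue=[G,H,F,E,D] q_used=3 → run G
t=26: queue=[H,F,E,D,G] q_used=0 → run H
t=27: queue=[H,F,E,D,G] q_used=1 → run H
t=28: queue=[H,F,E,D,G] q_used=2 → run H
t=29: queue=[H,F,E,D,G] q_used=3 → run H
t=30: queue=[F,E,D,G,H] q_used=0 → run F
t=31: queue=[E,D,G,H] q_used=0 → run E
t=32: queue=[E,D,G,H] q_used=1 → run E
t=33: queue=[E,D,G,H] q_used=2 → run E
t=34: queue=[E,D,G,H] q_used=3 → run E
t=35: queue=[D,G,H] q_used=0 → run D
t=36: queue=[G,H] q_used=0 → run G
t=37: queue=[G,H] q_used=1 → run G
t=38: queue=[H] q_used=0 → run H
t=39: (idle)
t=40: (idle)
t=41: (idle)
t=42: (idle)
t=43: (idle)

completion order = C, B, F, E, D, G, H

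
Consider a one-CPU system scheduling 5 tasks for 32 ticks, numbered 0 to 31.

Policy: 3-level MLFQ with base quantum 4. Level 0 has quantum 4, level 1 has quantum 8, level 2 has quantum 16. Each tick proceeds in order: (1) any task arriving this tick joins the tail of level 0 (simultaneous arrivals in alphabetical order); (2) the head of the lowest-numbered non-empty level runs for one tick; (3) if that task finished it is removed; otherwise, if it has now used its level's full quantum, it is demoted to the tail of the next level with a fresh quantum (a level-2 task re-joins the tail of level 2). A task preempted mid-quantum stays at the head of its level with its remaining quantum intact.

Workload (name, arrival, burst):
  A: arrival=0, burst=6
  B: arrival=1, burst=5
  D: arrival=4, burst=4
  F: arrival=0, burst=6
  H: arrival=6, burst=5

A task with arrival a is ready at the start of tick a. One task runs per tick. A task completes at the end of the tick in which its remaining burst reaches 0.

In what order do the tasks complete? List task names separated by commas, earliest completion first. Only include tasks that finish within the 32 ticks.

completion order = D, A, F, B, H

t=0: L0/L1/L2 = AF/-/- → run A
t=1: L0/L1/L2 = AFB/-/- → run A
t=2: L0/L1/L2 = AFB/-/- → run A
t=3: L0/L1/L2 = AFB/-/- → run A
t=4: L0/L1/L2 = FBD/A/- → run F
t=5: L0/L1/L2 = FBD/A/- → run F
t=6: L0/L1/L2 = FBDH/A/- → run F
t=7: L0/L1/L2 = FBDH/A/- → run F
t=8: L0/L1/L2 = BDH/AF/- → run B
t=9: L0/L1/L2 = BDH/AF/- → run B
t=10: L0/L1/L2 = BDH/AF/- → run B
t=11: L0/L1/L2 = BDH/AF/- → run B
t=12: L0/L1/L2 = DH/AFB/- → run D
t=13: L0/L1/L2 = DH/AFB/- → run D
t=14: L0/L1/L2 = DH/AFB/- → run D
t=15: L0/L1/L2 = DH/AFB/- → run D
t=16: L0/L1/L2 = H/AFB/- → run H
t=17: L0/L1/L2 = H/AFB/- → run H
t=18: L0/L1/L2 = H/AFB/- → run H
t=19: L0/L1/L2 = H/AFB/- → run H
t=20: L0/L1/L2 = -/AFBH/- → run A
t=21: L0/L1/L2 = -/AFBH/- → run A
t=22: L0/L1/L2 = -/FBH/- → run F
t=23: L0/L1/L2 = -/FBH/- → run F
t=24: L0/L1/L2 = -/BH/- → run B
t=25: L0/L1/L2 = -/H/- → run H
t=26: (idle)
t=27: (idle)
t=28: (idle)
t=29: (idle)
t=30: (idle)
t=31: (idle)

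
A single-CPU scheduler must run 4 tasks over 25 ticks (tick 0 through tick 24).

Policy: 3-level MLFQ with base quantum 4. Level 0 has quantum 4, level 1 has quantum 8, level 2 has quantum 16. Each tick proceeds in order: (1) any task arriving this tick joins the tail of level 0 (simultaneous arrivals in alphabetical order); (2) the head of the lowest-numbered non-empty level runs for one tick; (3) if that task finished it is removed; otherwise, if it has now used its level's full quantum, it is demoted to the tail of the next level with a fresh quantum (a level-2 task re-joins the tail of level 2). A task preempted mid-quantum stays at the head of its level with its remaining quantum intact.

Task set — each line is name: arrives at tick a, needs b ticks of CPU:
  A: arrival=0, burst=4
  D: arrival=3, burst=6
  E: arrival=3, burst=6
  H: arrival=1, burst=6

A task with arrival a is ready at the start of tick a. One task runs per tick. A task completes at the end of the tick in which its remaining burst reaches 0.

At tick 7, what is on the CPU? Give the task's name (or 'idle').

t=0: L0/L1/L2 = A/-/- → run A
t=1: L0/L1/L2 = AH/-/- → run A
t=2: L0/L1/L2 = AH/-/- → run A
t=3: L0/L1/L2 = AHDE/-/- → run A
t=4: L0/L1/L2 = HDE/-/- → run H
t=5: L0/L1/L2 = HDE/-/- → run H
t=6: L0/L1/L2 = HDE/-/- → run H
t=7: L0/L1/L2 = HDE/-/- → run H
t=8: L0/L1/L2 = DE/H/- → run D
t=9: L0/L1/L2 = DE/H/- → run D
t=10: L0/L1/L2 = DE/H/- → run D
t=11: L0/L1/L2 = DE/H/- → run D
t=12: L0/L1/L2 = E/HD/- → run E
t=13: L0/L1/L2 = E/HD/- → run E
t=14: L0/L1/L2 = E/HD/- → run E
t=15: L0/L1/L2 = E/HD/- → run E
t=16: L0/L1/L2 = -/HDE/- → run H
t=17: L0/L1/L2 = -/HDE/- → run H
t=18: L0/L1/L2 = -/DE/- → run D
t=19: L0/L1/L2 = -/DE/- → run D
t=20: L0/L1/L2 = -/E/- → run E
t=21: L0/L1/L2 = -/E/- → run E
t=22: (idle)
t=23: (idle)
t=24: (idle)

running at tick 7 = H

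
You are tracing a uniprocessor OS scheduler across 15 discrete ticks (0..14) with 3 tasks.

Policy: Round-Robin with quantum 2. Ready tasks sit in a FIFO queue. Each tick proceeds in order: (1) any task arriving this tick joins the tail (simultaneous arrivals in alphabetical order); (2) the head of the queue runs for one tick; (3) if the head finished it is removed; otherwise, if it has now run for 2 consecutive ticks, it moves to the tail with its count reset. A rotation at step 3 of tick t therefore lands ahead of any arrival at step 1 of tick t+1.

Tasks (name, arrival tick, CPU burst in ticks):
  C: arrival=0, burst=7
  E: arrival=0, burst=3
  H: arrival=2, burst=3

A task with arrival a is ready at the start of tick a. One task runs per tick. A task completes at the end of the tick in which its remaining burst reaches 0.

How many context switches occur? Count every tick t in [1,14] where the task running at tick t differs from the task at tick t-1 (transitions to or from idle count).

t=0: queue=[C,E] q_used=0 → run C
t=1: queue=[C,E] q_used=1 → run C
t=2: queue=[E,C,H] q_used=0 → run E
t=3: queue=[E,C,H] q_used=1 → run E
t=4: queue=[C,H,E] q_used=0 → run C
t=5: queue=[C,H,E] q_used=1 → run C
t=6: queue=[H,E,C] q_used=0 → run H
t=7: queue=[H,E,C] q_used=1 → run H
t=8: queue=[E,C,H] q_used=0 → run E
t=9: queue=[C,H] q_used=0 → run C
t=10: queue=[C,H] q_used=1 → run C
t=11: queue=[H,C] q_used=0 → run H
t=12: queue=[C] q_used=0 → run C
t=13: (idle)
t=14: (idle)

context switches = 8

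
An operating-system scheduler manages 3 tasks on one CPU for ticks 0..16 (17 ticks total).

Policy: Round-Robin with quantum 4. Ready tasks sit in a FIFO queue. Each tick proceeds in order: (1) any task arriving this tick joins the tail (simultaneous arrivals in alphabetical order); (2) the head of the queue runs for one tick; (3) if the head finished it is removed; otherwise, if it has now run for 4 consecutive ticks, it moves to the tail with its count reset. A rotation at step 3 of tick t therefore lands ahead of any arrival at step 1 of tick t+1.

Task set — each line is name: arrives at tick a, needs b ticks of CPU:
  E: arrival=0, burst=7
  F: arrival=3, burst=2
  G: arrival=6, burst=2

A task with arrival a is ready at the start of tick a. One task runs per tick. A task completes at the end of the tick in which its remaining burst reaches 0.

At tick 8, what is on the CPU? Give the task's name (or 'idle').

running at tick 8 = E

t=0: queue=[E] q_used=0 → run E
t=1: queue=[E] q_used=1 → run E
t=2: queue=[E] q_used=2 → run E
t=3: queue=[E,F] q_used=3 → run E
t=4: queue=[F,E] q_used=0 → run F
t=5: queue=[F,E] q_used=1 → run F
t=6: queue=[E,G] q_used=0 → run E
t=7: queue=[E,G] q_used=1 → run E
t=8: queue=[E,G] q_used=2 → run E
t=9: queue=[G] q_used=0 → run G
t=10: queue=[G] q_used=1 → run G
t=11: (idle)
t=12: (idle)
t=13: (idle)
t=14: (idle)
t=15: (idle)
t=16: (idle)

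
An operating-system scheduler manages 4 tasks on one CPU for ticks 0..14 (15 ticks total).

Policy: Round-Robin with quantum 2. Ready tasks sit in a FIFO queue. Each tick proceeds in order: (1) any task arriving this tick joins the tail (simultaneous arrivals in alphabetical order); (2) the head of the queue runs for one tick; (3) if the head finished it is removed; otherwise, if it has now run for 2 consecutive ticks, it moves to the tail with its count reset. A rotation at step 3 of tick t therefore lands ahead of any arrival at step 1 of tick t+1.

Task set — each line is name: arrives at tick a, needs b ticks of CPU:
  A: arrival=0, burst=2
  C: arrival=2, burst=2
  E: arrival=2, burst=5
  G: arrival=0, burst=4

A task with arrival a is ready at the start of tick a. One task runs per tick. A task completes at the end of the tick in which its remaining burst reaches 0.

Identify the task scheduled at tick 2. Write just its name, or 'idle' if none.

t=0: queue=[A,G] q_used=0 → run A
t=1: queue=[A,G] q_used=1 → run A
t=2: queue=[G,C,E] q_used=0 → run G
t=3: queue=[G,C,E] q_used=1 → run G
t=4: queue=[C,E,G] q_used=0 → run C
t=5: queue=[C,E,G] q_used=1 → run C
t=6: queue=[E,G] q_used=0 → run E
t=7: queue=[E,G] q_used=1 → run E
t=8: queue=[G,E] q_used=0 → run G
t=9: queue=[G,E] q_used=1 → run G
t=10: queue=[E] q_used=0 → run E
t=11: queue=[E] q_used=1 → run E
t=12: queue=[E] q_used=0 → run E
t=13: (idle)
t=14: (idle)

running at tick 2 = G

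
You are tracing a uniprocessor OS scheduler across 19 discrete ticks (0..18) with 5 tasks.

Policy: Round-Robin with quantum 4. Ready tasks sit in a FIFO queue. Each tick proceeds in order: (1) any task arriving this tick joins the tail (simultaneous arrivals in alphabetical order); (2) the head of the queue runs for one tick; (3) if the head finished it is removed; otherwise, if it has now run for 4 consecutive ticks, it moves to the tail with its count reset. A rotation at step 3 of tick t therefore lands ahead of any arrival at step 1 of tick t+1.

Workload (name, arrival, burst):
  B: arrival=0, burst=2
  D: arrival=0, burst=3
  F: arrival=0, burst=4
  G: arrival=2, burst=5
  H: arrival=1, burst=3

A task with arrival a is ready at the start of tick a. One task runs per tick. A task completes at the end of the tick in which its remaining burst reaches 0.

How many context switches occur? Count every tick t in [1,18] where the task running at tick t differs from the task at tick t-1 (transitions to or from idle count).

t=0: queue=[B,D,F] q_used=0 → run B
t=1: queue=[B,D,F,H] q_used=1 → run B
t=2: queue=[D,F,H,G] q_used=0 → run D
t=3: queue=[D,F,H,G] q_used=1 → run D
t=4: queue=[D,F,H,G] q_used=2 → run D
t=5: queue=[F,H,G] q_used=0 → run F
t=6: queue=[F,H,G] q_used=1 → run F
t=7: queue=[F,H,G] q_used=2 → run F
t=8: queue=[F,H,G] q_used=3 → run F
t=9: queue=[H,G] q_used=0 → run H
t=10: queue=[H,G] q_used=1 → run H
t=11: queue=[H,G] q_used=2 → run H
t=12: queue=[G] q_used=0 → run G
t=13: queue=[G] q_used=1 → run G
t=14: queue=[G] q_used=2 → run G
t=15: queue=[G] q_used=3 → run G
t=16: queue=[G] q_used=0 → run G
t=17: (idle)
t=18: (idle)

context switches = 5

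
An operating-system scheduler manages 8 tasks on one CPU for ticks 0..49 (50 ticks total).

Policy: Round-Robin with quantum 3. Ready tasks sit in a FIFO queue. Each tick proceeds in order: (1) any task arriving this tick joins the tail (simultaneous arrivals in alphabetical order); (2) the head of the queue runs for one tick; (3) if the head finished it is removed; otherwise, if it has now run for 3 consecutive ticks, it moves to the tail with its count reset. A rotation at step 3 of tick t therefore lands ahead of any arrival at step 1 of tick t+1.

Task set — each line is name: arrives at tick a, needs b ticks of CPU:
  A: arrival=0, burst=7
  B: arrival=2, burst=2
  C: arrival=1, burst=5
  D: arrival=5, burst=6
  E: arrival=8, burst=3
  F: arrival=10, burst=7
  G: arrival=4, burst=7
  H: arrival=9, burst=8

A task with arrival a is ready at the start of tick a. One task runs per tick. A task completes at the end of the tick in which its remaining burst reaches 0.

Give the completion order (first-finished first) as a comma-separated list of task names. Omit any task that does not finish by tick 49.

t=0: queue=[A] q_used=0 → run A
t=1: queue=[A,C] q_used=1 → run A
t=2: queue=[A,C,B] q_used=2 → run A
t=3: queue=[C,B,A] q_used=0 → run C
t=4: queue=[C,B,A,G] q_used=1 → run C
t=5: queue=[C,B,A,G,D] q_used=2 → run C
t=6: queue=[B,A,G,D,C] q_used=0 → run B
t=7: queue=[B,A,G,D,C] q_used=1 → run B
t=8: queue=[A,G,D,C,E] q_used=0 → run A
t=9: queue=[A,G,D,C,E,H] q_used=1 → run A
t=10: queue=[A,G,D,C,E,H,F] q_used=2 → run A
t=11: queue=[G,D,C,E,H,F,A] q_used=0 → run G
t=12: queue=[G,D,C,E,H,F,A] q_used=1 → run G
t=13: queue=[G,D,C,E,H,F,A] q_used=2 → run G
t=14: queue=[D,C,E,H,F,A,G] q_used=0 → run D
t=15: queue=[D,C,E,H,F,A,G] q_used=1 → run D
t=16: queue=[D,C,E,H,F,A,G] q_used=2 → run D
t=17: queue=[C,E,H,F,A,G,D] q_used=0 → run C
t=18: queue=[C,E,H,F,A,G,D] q_used=1 → run C
t=19: queue=[E,H,F,A,G,D] q_used=0 → run E
t=20: queue=[E,H,F,A,G,D] q_used=1 → run E
t=21: queue=[E,H,F,A,G,D] q_used=2 → run E
t=22: queue=[H,F,A,G,D] q_used=0 → run H
t=23: queue=[H,F,A,G,D] q_used=1 → run H
t=24: queue=[H,F,A,G,D] q_used=2 → run H
t=25: queue=[F,A,G,D,H] q_used=0 → run F
t=26: queue=[F,A,G,D,H] q_used=1 → run F
t=27: queue=[F,A,G,D,H] q_used=2 → run F
t=28: queue=[A,G,D,H,F] q_used=0 → run A
t=29: queue=[G,D,H,F] q_used=0 → run G
t=30: queue=[G,D,H,F] q_used=1 → run G
t=31: queue=[G,D,H,F] q_used=2 → run G
t=32: queue=[D,H,F,G] q_used=0 → run D
t=33: queue=[D,H,F,G] q_used=1 → run D
t=34: queue=[D,H,F,G] q_used=2 → run D
t=35: queue=[H,F,G] q_used=0 → run H
t=36: queue=[H,F,G] q_used=1 → run H
t=37: queue=[H,F,G] q_used=2 → run H
t=38: queue=[F,G,H] q_used=0 → run F
t=39: queue=[F,G,H] q_used=1 → run F
t=40: queue=[F,G,H] q_used=2 → run F
t=41: queue=[G,H,F] q_used=0 → run G
t=42: queue=[H,F] q_used=0 → run H
t=43: queue=[H,F] q_used=1 → run H
t=44: queue=[F] q_used=0 → run F
t=45: (idle)
t=46: (idle)
t=47: (idle)
t=48: (idle)
t=49: (idle)

completion order = B, C, E, A, D, G, H, F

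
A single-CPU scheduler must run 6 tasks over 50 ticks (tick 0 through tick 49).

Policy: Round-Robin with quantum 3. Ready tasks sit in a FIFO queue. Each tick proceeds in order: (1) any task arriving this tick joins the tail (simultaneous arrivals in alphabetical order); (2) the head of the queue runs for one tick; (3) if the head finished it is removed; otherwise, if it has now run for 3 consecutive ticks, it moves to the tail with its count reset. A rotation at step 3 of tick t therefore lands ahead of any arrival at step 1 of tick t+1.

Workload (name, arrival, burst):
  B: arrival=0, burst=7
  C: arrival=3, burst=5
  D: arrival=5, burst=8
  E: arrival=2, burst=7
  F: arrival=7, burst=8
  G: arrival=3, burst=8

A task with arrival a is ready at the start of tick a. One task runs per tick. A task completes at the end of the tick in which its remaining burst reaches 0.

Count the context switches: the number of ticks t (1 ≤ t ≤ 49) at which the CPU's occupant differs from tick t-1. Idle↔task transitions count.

t=0: queue=[B] q_used=0 → run B
t=1: queue=[B] q_used=1 → run B
t=2: queue=[B,E] q_used=2 → run B
t=3: queue=[E,B,C,G] q_used=0 → run E
t=4: queue=[E,B,C,G] q_used=1 → run E
t=5: queue=[E,B,C,G,D] q_used=2 → run E
t=6: queue=[B,C,G,D,E] q_used=0 → run B
t=7: queue=[B,C,G,D,E,F] q_used=1 → run B
t=8: queue=[B,C,G,D,E,F] q_used=2 → run B
t=9: queue=[C,G,D,E,F,B] q_used=0 → run C
t=10: queue=[C,G,D,E,F,B] q_used=1 → run C
t=11: queue=[C,G,D,E,F,B] q_used=2 → run C
t=12: queue=[G,D,E,F,B,C] q_used=0 → run G
t=13: queue=[G,D,E,F,B,C] q_used=1 → run G
t=14: queue=[G,D,E,F,B,C] q_used=2 → run G
t=15: queue=[D,E,F,B,C,G] q_used=0 → run D
t=16: queue=[D,E,F,B,C,G] q_used=1 → run D
t=17: queue=[D,E,F,B,C,G] q_used=2 → run D
t=18: queue=[E,F,B,C,G,D] q_used=0 → run E
t=19: queue=[E,F,B,C,G,D] q_used=1 → run E
t=20: queue=[E,F,B,C,G,D] q_used=2 → run E
t=21: queue=[F,B,C,G,D,E] q_used=0 → run F
t=22: queue=[F,B,C,G,D,E] q_used=1 → run F
t=23: queue=[F,B,C,G,D,E] q_used=2 → run F
t=24: queue=[B,C,G,D,E,F] q_used=0 → run B
t=25: queue=[C,G,D,E,F] q_used=0 → run C
t=26: queue=[C,G,D,E,F] q_used=1 → run C
t=27: queue=[G,D,E,F] q_used=0 → run G
t=28: queue=[G,D,E,F] q_used=1 → run G
t=29: queue=[G,D,E,F] q_used=2 → run G
t=30: queue=[D,E,F,G] q_used=0 → run D
t=31: queue=[D,E,F,G] q_used=1 → run D
t=32: queue=[D,E,F,G] q_used=2 → run D
t=33: queue=[E,F,G,D] q_used=0 → run E
t=34: queue=[F,G,D] q_used=0 → run F
t=35: queue=[F,G,D] q_used=1 → run F
t=36: queue=[F,G,D] q_used=2 → run F
t=37: queue=[G,D,F] q_used=0 → run G
t=38: queue=[G,D,F] q_used=1 → run G
t=39: queue=[D,F] q_used=0 → run D
t=40: queue=[D,F] q_used=1 → run D
t=41: queue=[F] q_used=0 → run F
t=42: queue=[F] q_used=1 → run F
t=43: (idle)
t=44: (idle)
t=45: (idle)
t=46: (idle)
t=47: (idle)
t=48: (idle)
t=49: (idle)

context switches = 17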